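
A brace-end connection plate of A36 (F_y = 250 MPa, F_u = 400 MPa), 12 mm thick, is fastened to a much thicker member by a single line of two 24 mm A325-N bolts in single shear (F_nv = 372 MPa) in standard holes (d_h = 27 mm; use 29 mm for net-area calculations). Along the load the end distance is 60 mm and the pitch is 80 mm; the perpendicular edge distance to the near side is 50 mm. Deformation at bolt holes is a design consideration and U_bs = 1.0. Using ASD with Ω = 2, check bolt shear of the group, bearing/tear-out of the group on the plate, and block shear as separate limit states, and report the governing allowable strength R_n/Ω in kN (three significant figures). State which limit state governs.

168 kN (bolt shear governs)

Bolt shear: A_b = π·24²/4 = 452.4 mm²; R_n = 372 × 452.4 × 2 × 1 / 1000 = 336.6 kN → 336.6 / 2 = 168 kN.
Bearing: edge l_c = 46.5, r_n = 267.8 kN; interior l_c = 53, r_n = 276.5 kN; R_n = 267.8 + 1·276.5 = 544.3 kN → 272 kN.
Block shear: A_gv = 1680, A_nv = 1158, A_nt = 426 mm²; R_n = min(0.6F_uA_nv, 0.6F_yA_gv) + U_bs·F_u·A_nt = 422.4 kN → 211 kN.
Bolt shear governs: 168 kN.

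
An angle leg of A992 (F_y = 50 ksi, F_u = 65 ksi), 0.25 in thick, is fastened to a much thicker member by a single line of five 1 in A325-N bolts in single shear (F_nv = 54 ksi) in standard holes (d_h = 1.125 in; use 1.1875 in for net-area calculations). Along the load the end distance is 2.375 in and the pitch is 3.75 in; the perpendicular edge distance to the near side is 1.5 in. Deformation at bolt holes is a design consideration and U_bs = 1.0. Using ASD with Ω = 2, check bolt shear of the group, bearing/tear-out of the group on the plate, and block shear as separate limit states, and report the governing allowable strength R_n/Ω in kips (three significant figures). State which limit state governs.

66 kips (block shear governs)

Bolt shear: A_b = π·1²/4 = 0.7854 in²; R_n = 54 × 0.7854 × 5 × 1 = 212.1 kips → 212.1 / 2 = 106 kips.
Bearing: edge l_c = 1.812, r_n = 35.34 kips; interior l_c = 2.625, r_n = 39 kips; R_n = 35.34 + 4·39 = 191.3 kips → 95.7 kips.
Block shear: A_gv = 4.344, A_nv = 3.008, A_nt = 0.2266 in²; R_n = min(0.6F_uA_nv, 0.6F_yA_gv) + U_bs·F_u·A_nt = 132 kips → 66 kips.
Block shear governs: 66 kips.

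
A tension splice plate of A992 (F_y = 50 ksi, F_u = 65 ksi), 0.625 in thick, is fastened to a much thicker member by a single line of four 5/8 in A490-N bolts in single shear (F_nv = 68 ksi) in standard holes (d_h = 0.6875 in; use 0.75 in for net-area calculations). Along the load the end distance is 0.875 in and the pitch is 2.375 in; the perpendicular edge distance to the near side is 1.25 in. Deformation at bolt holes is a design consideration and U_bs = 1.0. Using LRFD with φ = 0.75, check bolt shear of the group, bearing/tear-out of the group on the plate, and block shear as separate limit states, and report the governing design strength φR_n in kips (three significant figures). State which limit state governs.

Bolt shear: A_b = π·0.625²/4 = 0.3068 in²; R_n = 68 × 0.3068 × 4 × 1 = 83.45 kips → 0.75 × 83.45 = 62.6 kips.
Bearing: edge l_c = 0.5312, r_n = 25.9 kips; interior l_c = 1.688, r_n = 60.94 kips; R_n = 25.9 + 3·60.94 = 208.7 kips → 157 kips.
Block shear: A_gv = 5, A_nv = 3.359, A_nt = 0.5469 in²; R_n = min(0.6F_uA_nv, 0.6F_yA_gv) + U_bs·F_u·A_nt = 166.6 kips → 125 kips.
Bolt shear governs: 62.6 kips.

62.6 kips (bolt shear governs)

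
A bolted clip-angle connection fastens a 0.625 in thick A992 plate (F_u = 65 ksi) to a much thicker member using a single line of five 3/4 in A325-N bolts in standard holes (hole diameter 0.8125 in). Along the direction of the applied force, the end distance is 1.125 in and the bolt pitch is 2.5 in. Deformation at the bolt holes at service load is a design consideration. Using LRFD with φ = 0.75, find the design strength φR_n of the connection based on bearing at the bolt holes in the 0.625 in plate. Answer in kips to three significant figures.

246 kips

Per bolt r_n = 1.2 l_c t F_u ≤ 2.4 d t F_u; upper limit = 2.4 × 0.75 × 0.625 × 65 = 73.12 kips.
Edge bolt: l_c = 1.125 − 0.8125/2 = 0.7188 in → 1.2 × 0.7188 × 0.625 × 65 = 35.04 → r_n = 35.04 kips.
Interior bolts: l_c = 2.5 − 0.8125 = 1.688 in → 1.2 × 1.688 × 0.625 × 65 = 82.27 → r_n = 73.12 kips.
R_n = 1 × 35.04 + 4 × 73.12 = 327.5 kips.
Design strength φR_n = 0.75 × 327.5 = 246 kips.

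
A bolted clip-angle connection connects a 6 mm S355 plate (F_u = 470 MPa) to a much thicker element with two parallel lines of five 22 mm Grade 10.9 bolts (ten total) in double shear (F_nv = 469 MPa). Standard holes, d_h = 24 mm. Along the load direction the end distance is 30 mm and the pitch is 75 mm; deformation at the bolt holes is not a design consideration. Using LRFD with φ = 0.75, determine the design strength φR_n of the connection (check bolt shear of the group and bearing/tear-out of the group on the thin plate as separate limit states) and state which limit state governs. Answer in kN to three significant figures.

1230 kN (bearing governs)

Bolt shear: A_b = π·22²/4 = 380.1 mm²; R_n = 469 × 380.1 × 10 × 2 / 1000 = 3566 kN → 0.75 × 3566 = 2670 kN.
Bearing (1.5 l_c t F_u ≤ 3.0 d t F_u): upper limit = 3.0·22·6·470 / 1000 = 186.1 kN.
  Edge l_c = 30 − 24/2 = 18 → r_n = 76.14 kN; interior l_c = 75 − 24 = 51 → r_n = 186.1 kN.
  R_n,bearing = 2·76.14 + 8·186.1 = 1641 kN → 0.75 × 1641 = 1230 kN.
Bearing governs: 1230 kN.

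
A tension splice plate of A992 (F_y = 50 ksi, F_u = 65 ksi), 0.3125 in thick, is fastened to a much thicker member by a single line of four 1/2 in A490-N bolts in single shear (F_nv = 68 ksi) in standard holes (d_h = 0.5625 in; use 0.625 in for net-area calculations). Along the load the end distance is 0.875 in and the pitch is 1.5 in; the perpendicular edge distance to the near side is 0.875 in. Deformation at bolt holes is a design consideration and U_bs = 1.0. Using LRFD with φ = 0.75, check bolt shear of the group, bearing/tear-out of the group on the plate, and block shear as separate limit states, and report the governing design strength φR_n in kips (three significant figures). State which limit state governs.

Bolt shear: A_b = π·0.5²/4 = 0.1963 in²; R_n = 68 × 0.1963 × 4 × 1 = 53.41 kips → 0.75 × 53.41 = 40.1 kips.
Bearing: edge l_c = 0.5938, r_n = 14.47 kips; interior l_c = 0.9375, r_n = 22.85 kips; R_n = 14.47 + 3·22.85 = 83.03 kips → 62.3 kips.
Block shear: A_gv = 1.68, A_nv = 0.9961, A_nt = 0.1758 in²; R_n = min(0.6F_uA_nv, 0.6F_yA_gv) + U_bs·F_u·A_nt = 50.27 kips → 37.7 kips.
Block shear governs: 37.7 kips.

37.7 kips (block shear governs)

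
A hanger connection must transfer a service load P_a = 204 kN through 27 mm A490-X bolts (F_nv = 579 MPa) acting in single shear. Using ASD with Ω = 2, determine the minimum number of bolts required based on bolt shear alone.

A_b = π·27²/4 = 572.6 mm².
Per-bolt allowable strength R_n/Ω = 579 × 572.6 × 1 / 1000 / 2 = 165.8 kN.
n ≥ 204 / 165.8 = 1.231 → use 2 bolts.

2 bolts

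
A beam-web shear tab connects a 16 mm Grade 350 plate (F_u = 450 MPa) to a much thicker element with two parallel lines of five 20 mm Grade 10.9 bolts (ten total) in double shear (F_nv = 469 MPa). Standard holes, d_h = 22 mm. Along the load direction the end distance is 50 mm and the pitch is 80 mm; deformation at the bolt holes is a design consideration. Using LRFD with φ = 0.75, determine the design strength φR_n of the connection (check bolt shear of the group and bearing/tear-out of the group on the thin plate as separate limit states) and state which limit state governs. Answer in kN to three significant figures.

Bolt shear: A_b = π·20²/4 = 314.2 mm²; R_n = 469 × 314.2 × 10 × 2 / 1000 = 2947 kN → 0.75 × 2947 = 2210 kN.
Bearing (1.2 l_c t F_u ≤ 2.4 d t F_u): upper limit = 2.4·20·16·450 / 1000 = 345.6 kN.
  Edge l_c = 50 − 22/2 = 39 → r_n = 337 kN; interior l_c = 80 − 22 = 58 → r_n = 345.6 kN.
  R_n,bearing = 2·337 + 8·345.6 = 3439 kN → 0.75 × 3439 = 2580 kN.
Bolt shear governs: 2210 kN.

2210 kN (bolt shear governs)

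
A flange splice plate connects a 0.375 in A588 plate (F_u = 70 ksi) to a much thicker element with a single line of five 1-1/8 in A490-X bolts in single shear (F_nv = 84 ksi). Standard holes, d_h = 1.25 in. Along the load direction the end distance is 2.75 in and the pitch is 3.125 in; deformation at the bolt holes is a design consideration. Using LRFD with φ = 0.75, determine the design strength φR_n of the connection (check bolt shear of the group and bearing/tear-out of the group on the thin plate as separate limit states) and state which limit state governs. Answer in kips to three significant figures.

Bolt shear: A_b = π·1.125²/4 = 0.994 in²; R_n = 84 × 0.994 × 5 × 1 = 417.5 kips → 0.75 × 417.5 = 313 kips.
Bearing (1.2 l_c t F_u ≤ 2.4 d t F_u): upper limit = 2.4·1.125·0.375·70 = 70.88 kips.
  Edge l_c = 2.75 − 1.25/2 = 2.125 → r_n = 66.94 kips; interior l_c = 3.125 − 1.25 = 1.875 → r_n = 59.06 kips.
  R_n,bearing = 1·66.94 + 4·59.06 = 303.2 kips → 0.75 × 303.2 = 227 kips.
Bearing governs: 227 kips.

227 kips (bearing governs)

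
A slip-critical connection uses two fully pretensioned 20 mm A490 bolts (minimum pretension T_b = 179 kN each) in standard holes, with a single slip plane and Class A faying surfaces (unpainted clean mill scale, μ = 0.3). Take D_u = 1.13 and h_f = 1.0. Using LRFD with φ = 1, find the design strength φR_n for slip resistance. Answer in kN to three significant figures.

R_n = μ · D_u · h_f · T_b · n_s · n_b = 0.3 × 1.13 × 1.0 × 179 × 1 × 2 = 121.4 kN.
Design strength φR_n = 1 × 121.4 = 121 kN.

121 kN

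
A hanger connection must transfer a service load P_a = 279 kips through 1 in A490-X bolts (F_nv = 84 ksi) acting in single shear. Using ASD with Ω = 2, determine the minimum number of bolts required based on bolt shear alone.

9 bolts

A_b = π·1²/4 = 0.7854 in².
Per-bolt allowable strength R_n/Ω = 84 × 0.7854 × 1 / 2 = 32.99 kips.
n ≥ 279 / 32.99 = 8.458 → use 9 bolts.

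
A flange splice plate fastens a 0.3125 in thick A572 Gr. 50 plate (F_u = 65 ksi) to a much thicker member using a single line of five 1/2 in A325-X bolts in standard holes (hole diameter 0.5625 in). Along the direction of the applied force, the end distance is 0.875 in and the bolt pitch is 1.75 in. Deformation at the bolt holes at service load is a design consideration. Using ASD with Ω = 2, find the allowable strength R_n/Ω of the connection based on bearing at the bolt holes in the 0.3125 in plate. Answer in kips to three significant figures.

56 kips

Per bolt r_n = 1.2 l_c t F_u ≤ 2.4 d t F_u; upper limit = 2.4 × 0.5 × 0.3125 × 65 = 24.38 kips.
Edge bolt: l_c = 0.875 − 0.5625/2 = 0.5938 in → 1.2 × 0.5938 × 0.3125 × 65 = 14.47 → r_n = 14.47 kips.
Interior bolts: l_c = 1.75 − 0.5625 = 1.188 in → 1.2 × 1.188 × 0.3125 × 65 = 28.95 → r_n = 24.38 kips.
R_n = 1 × 14.47 + 4 × 24.38 = 112 kips.
Allowable strength R_n/Ω = 112 / 2 = 56 kips.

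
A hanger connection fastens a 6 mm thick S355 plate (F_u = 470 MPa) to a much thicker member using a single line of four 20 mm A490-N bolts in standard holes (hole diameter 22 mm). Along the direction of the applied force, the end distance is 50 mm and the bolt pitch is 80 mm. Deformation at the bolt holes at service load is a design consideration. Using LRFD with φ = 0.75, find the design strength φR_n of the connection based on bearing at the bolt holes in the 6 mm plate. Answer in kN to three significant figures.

Per bolt r_n = 1.2 l_c t F_u ≤ 2.4 d t F_u; upper limit = 2.4 × 20 × 6 × 470 / 1000 = 135.4 kN.
Edge bolt: l_c = 50 − 22/2 = 39 mm → 1.2 × 39 × 6 × 470 / 1000 = 132 → r_n = 132 kN.
Interior bolts: l_c = 80 − 22 = 58 mm → 1.2 × 58 × 6 × 470 / 1000 = 196.3 → r_n = 135.4 kN.
R_n = 1 × 132 + 3 × 135.4 = 538.1 kN.
Design strength φR_n = 0.75 × 538.1 = 404 kN.

404 kN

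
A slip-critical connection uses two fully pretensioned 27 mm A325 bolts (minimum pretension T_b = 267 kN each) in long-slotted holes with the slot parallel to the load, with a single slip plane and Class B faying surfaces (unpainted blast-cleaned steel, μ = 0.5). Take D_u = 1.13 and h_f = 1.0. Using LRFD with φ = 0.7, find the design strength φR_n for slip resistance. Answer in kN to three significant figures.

211 kN

R_n = μ · D_u · h_f · T_b · n_s · n_b = 0.5 × 1.13 × 1.0 × 267 × 1 × 2 = 301.7 kN.
Design strength φR_n = 0.7 × 301.7 = 211 kN.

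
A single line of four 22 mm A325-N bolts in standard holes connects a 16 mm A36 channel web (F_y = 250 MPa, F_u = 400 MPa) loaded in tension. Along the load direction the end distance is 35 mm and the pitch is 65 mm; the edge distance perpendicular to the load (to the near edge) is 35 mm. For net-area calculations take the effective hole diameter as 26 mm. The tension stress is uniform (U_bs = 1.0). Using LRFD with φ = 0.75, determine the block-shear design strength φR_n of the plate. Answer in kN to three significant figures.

Shear plane L_v = 35 + 3·65 = 230 mm; A_gv = 230 × 16 = 3680 mm².
A_nv = (230 − 3.5·26) × 16 = 2224 mm².
A_nt = (35 − 0.5·26) × 16 = 352 mm².
0.6 F_u A_nv = 533.8 kN; 0.6 F_y A_gv = 552 kN → shear rupture governs the shear term.
R_n = 533.8 + 1.0 × 400 × 352 / 1000 = 674.6 kN.
Design strength φR_n = 0.75 × 674.6 = 506 kN.

506 kN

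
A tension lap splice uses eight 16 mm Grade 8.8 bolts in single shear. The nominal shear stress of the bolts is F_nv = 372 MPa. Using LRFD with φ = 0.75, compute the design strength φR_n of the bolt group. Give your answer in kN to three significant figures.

449 kN

A_b = π × 16² / 4 = 201.1 mm².
R_n = F_nv · A_b · n · n_s = 372 × 201.1 × 8 × 1 / 1000 = 598.4 kN.
Design strength φR_n = 0.75 × 598.4 = 449 kN.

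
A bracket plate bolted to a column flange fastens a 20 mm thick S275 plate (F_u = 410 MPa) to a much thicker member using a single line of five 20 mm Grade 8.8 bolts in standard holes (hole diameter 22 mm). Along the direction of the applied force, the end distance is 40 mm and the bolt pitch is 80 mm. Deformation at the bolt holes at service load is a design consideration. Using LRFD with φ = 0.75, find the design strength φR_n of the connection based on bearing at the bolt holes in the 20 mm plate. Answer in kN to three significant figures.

1390 kN

Per bolt r_n = 1.2 l_c t F_u ≤ 2.4 d t F_u; upper limit = 2.4 × 20 × 20 × 410 / 1000 = 393.6 kN.
Edge bolt: l_c = 40 − 22/2 = 29 mm → 1.2 × 29 × 20 × 410 / 1000 = 285.4 → r_n = 285.4 kN.
Interior bolts: l_c = 80 − 22 = 58 mm → 1.2 × 58 × 20 × 410 / 1000 = 570.7 → r_n = 393.6 kN.
R_n = 1 × 285.4 + 4 × 393.6 = 1860 kN.
Design strength φR_n = 0.75 × 1860 = 1390 kN.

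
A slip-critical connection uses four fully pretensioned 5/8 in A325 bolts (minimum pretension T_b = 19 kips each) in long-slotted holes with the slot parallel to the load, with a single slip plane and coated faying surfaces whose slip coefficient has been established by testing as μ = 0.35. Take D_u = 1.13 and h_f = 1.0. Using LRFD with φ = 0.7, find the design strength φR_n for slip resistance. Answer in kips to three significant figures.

R_n = μ · D_u · h_f · T_b · n_s · n_b = 0.35 × 1.13 × 1.0 × 19 × 1 × 4 = 30.06 kips.
Design strength φR_n = 0.7 × 30.06 = 21 kips.

21 kips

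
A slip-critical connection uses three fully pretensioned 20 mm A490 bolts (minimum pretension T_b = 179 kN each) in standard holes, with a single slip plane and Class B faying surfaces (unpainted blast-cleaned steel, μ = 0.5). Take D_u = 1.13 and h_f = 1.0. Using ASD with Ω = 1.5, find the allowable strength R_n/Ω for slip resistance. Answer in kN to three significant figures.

R_n = μ · D_u · h_f · T_b · n_s · n_b = 0.5 × 1.13 × 1.0 × 179 × 1 × 3 = 303.4 kN.
Allowable strength R_n/Ω = 303.4 / 1.5 = 202 kN.

202 kN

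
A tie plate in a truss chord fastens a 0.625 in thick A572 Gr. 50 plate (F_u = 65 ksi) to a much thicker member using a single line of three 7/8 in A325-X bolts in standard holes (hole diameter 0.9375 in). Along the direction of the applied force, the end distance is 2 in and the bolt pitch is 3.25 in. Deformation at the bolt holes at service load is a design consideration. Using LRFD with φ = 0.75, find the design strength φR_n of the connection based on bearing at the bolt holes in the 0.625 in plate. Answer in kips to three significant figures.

184 kips

Per bolt r_n = 1.2 l_c t F_u ≤ 2.4 d t F_u; upper limit = 2.4 × 0.875 × 0.625 × 65 = 85.31 kips.
Edge bolt: l_c = 2 − 0.9375/2 = 1.531 in → 1.2 × 1.531 × 0.625 × 65 = 74.65 → r_n = 74.65 kips.
Interior bolts: l_c = 3.25 − 0.9375 = 2.312 in → 1.2 × 2.312 × 0.625 × 65 = 112.7 → r_n = 85.31 kips.
R_n = 1 × 74.65 + 2 × 85.31 = 245.3 kips.
Design strength φR_n = 0.75 × 245.3 = 184 kips.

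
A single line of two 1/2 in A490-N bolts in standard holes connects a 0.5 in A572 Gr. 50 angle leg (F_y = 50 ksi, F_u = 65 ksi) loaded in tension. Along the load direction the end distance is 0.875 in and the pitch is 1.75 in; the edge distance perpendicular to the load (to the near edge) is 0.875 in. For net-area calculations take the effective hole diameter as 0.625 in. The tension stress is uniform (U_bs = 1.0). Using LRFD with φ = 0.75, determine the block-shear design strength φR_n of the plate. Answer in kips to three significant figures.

Shear plane L_v = 0.875 + 1·1.75 = 2.625 in; A_gv = 2.625 × 0.5 = 1.312 in².
A_nv = (2.625 − 1.5·0.625) × 0.5 = 0.8438 in².
A_nt = (0.875 − 0.5·0.625) × 0.5 = 0.2812 in².
0.6 F_u A_nv = 32.91 kips; 0.6 F_y A_gv = 39.38 kips → shear rupture governs the shear term.
R_n = 32.91 + 1.0 × 65 × 0.2812 = 51.19 kips.
Design strength φR_n = 0.75 × 51.19 = 38.4 kips.

38.4 kips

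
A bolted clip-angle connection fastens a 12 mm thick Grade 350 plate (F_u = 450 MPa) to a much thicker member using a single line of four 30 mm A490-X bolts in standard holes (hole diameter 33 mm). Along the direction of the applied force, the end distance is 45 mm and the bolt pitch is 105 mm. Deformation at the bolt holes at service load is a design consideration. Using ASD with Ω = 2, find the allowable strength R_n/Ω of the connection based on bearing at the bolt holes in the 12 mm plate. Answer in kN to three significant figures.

676 kN

Per bolt r_n = 1.2 l_c t F_u ≤ 2.4 d t F_u; upper limit = 2.4 × 30 × 12 × 450 / 1000 = 388.8 kN.
Edge bolt: l_c = 45 − 33/2 = 28.5 mm → 1.2 × 28.5 × 12 × 450 / 1000 = 184.7 → r_n = 184.7 kN.
Interior bolts: l_c = 105 − 33 = 72 mm → 1.2 × 72 × 12 × 450 / 1000 = 466.6 → r_n = 388.8 kN.
R_n = 1 × 184.7 + 3 × 388.8 = 1351 kN.
Allowable strength R_n/Ω = 1351 / 2 = 676 kN.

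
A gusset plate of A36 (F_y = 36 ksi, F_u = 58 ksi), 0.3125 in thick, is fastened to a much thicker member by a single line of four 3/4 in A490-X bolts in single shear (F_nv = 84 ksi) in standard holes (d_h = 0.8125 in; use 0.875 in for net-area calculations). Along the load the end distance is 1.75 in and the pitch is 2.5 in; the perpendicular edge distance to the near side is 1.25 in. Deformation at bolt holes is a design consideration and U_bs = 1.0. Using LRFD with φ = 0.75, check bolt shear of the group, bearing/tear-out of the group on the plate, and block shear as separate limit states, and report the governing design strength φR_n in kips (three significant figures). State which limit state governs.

57.9 kips (block shear governs)

Bolt shear: A_b = π·0.75²/4 = 0.4418 in²; R_n = 84 × 0.4418 × 4 × 1 = 148.4 kips → 0.75 × 148.4 = 111 kips.
Bearing: edge l_c = 1.344, r_n = 29.23 kips; interior l_c = 1.688, r_n = 32.62 kips; R_n = 29.23 + 3·32.62 = 127.1 kips → 95.3 kips.
Block shear: A_gv = 2.891, A_nv = 1.934, A_nt = 0.2539 in²; R_n = min(0.6F_uA_nv, 0.6F_yA_gv) + U_bs·F_u·A_nt = 77.16 kips → 57.9 kips.
Block shear governs: 57.9 kips.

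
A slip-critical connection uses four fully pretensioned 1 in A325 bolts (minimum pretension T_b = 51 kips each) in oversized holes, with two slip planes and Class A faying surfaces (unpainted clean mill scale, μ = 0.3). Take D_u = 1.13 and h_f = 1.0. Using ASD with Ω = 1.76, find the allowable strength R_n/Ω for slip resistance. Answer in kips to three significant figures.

R_n = μ · D_u · h_f · T_b · n_s · n_b = 0.3 × 1.13 × 1.0 × 51 × 2 × 4 = 138.3 kips.
Allowable strength R_n/Ω = 138.3 / 1.76 = 78.6 kips.

78.6 kips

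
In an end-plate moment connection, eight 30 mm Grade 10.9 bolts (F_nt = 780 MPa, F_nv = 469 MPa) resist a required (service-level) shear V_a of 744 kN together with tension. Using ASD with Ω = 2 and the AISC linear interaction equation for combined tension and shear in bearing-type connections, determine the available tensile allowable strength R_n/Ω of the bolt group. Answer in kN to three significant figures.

1630 kN

A_b = π·30²/4 = 706.9 mm²; f_rv = 744 × 1000 / (8 × 706.9) = 131.6 MPa.
F'_nt = 1.3 F_nt − (Ω F_nt / F_nv) f_rv = 1.3·780 − (2·780/469)·131.6 = 576.4 MPa, capped at F_nt → F'_nt = 576.4 MPa.
R_n = F'_nt · A_b · n = 576.4 × 706.9 × 8 / 1000 = 3259 kN.
Allowable strength R_n/Ω = 3259 / 2 = 1630 kN.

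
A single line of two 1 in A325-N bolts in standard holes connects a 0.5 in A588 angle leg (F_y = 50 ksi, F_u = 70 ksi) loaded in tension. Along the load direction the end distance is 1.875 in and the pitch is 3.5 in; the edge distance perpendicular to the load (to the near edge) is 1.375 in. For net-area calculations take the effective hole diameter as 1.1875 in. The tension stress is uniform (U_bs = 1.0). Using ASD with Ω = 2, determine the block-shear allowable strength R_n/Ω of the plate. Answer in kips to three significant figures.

51.4 kips

Shear plane L_v = 1.875 + 1·3.5 = 5.375 in; A_gv = 5.375 × 0.5 = 2.688 in².
A_nv = (5.375 − 1.5·1.1875) × 0.5 = 1.797 in².
A_nt = (1.375 − 0.5·1.1875) × 0.5 = 0.3906 in².
0.6 F_u A_nv = 75.47 kips; 0.6 F_y A_gv = 80.62 kips → shear rupture governs the shear term.
R_n = 75.47 + 1.0 × 70 × 0.3906 = 102.8 kips.
Allowable strength R_n/Ω = 102.8 / 2 = 51.4 kips.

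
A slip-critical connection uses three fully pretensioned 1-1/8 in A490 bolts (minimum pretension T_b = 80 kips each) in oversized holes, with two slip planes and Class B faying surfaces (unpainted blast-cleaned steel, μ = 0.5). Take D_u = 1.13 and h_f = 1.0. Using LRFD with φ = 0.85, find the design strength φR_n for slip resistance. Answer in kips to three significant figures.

231 kips

R_n = μ · D_u · h_f · T_b · n_s · n_b = 0.5 × 1.13 × 1.0 × 80 × 2 × 3 = 271.2 kips.
Design strength φR_n = 0.85 × 271.2 = 231 kips.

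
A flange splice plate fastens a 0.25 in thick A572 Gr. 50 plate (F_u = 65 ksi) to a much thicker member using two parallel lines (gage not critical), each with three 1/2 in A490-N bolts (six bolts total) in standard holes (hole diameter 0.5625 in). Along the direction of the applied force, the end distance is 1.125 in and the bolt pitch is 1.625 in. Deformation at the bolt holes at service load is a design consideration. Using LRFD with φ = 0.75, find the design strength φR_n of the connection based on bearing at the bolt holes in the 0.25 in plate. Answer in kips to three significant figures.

Per bolt r_n = 1.2 l_c t F_u ≤ 2.4 d t F_u; upper limit = 2.4 × 0.5 × 0.25 × 65 = 19.5 kips.
Edge bolt: l_c = 1.125 − 0.5625/2 = 0.8438 in → 1.2 × 0.8438 × 0.25 × 65 = 16.45 → r_n = 16.45 kips.
Interior bolts: l_c = 1.625 − 0.5625 = 1.062 in → 1.2 × 1.062 × 0.25 × 65 = 20.72 → r_n = 19.5 kips.
R_n = 2 × 16.45 + 4 × 19.5 = 110.9 kips.
Design strength φR_n = 0.75 × 110.9 = 83.2 kips.

83.2 kips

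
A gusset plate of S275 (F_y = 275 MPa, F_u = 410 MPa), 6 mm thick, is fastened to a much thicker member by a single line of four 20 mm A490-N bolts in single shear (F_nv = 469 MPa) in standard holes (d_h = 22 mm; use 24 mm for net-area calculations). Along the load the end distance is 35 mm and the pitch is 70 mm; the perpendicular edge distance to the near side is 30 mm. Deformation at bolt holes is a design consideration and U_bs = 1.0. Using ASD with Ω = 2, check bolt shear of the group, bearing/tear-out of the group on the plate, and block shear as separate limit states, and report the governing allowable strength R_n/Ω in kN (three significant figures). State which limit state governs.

Bolt shear: A_b = π·20²/4 = 314.2 mm²; R_n = 469 × 314.2 × 4 × 1 / 1000 = 589.4 kN → 589.4 / 2 = 295 kN.
Bearing: edge l_c = 24, r_n = 70.85 kN; interior l_c = 48, r_n = 118.1 kN; R_n = 70.85 + 3·118.1 = 425.1 kN → 213 kN.
Block shear: A_gv = 1470, A_nv = 966, A_nt = 108 mm²; R_n = min(0.6F_uA_nv, 0.6F_yA_gv) + U_bs·F_u·A_nt = 281.9 kN → 141 kN.
Block shear governs: 141 kN.

141 kN (block shear governs)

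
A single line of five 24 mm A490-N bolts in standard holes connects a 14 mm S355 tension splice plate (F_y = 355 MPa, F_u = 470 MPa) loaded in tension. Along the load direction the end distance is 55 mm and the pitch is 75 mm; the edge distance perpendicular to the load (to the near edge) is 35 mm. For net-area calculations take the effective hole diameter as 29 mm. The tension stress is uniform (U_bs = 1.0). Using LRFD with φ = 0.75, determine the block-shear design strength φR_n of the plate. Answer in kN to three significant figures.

766 kN

Shear plane L_v = 55 + 4·75 = 355 mm; A_gv = 355 × 14 = 4970 mm².
A_nv = (355 − 4.5·29) × 14 = 3143 mm².
A_nt = (35 − 0.5·29) × 14 = 287 mm².
0.6 F_u A_nv = 886.3 kN; 0.6 F_y A_gv = 1059 kN → shear rupture governs the shear term.
R_n = 886.3 + 1.0 × 470 × 287 / 1000 = 1021 kN.
Design strength φR_n = 0.75 × 1021 = 766 kN.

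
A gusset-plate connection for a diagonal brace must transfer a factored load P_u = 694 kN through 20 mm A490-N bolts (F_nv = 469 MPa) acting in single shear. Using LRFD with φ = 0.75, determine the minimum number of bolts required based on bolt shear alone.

A_b = π·20²/4 = 314.2 mm².
Per-bolt design strength φR_n = 0.75 × 469 × 314.2 × 1 / 1000 = 110.5 kN.
n ≥ 694 / 110.5 = 6.28 → use 7 bolts.

7 bolts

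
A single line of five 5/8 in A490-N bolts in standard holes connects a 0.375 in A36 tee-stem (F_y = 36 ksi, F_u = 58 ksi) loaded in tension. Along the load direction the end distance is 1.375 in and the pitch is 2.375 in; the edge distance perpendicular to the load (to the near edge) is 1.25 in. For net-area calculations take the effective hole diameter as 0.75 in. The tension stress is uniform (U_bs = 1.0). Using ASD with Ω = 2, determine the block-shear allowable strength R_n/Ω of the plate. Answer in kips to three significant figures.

Shear plane L_v = 1.375 + 4·2.375 = 10.88 in; A_gv = 10.88 × 0.375 = 4.078 in².
A_nv = (10.88 − 4.5·0.75) × 0.375 = 2.812 in².
A_nt = (1.25 − 0.5·0.75) × 0.375 = 0.3281 in².
0.6 F_u A_nv = 97.87 kips; 0.6 F_y A_gv = 88.09 kips → shear yielding governs the shear term.
R_n = 88.09 + 1.0 × 58 × 0.3281 = 107.1 kips.
Allowable strength R_n/Ω = 107.1 / 2 = 53.6 kips.

53.6 kips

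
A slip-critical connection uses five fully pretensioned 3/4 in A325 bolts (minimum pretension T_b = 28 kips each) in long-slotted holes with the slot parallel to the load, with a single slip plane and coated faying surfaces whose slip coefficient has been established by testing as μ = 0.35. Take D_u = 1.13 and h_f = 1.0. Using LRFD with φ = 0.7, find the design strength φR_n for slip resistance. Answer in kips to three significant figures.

38.8 kips

R_n = μ · D_u · h_f · T_b · n_s · n_b = 0.35 × 1.13 × 1.0 × 28 × 1 × 5 = 55.37 kips.
Design strength φR_n = 0.7 × 55.37 = 38.8 kips.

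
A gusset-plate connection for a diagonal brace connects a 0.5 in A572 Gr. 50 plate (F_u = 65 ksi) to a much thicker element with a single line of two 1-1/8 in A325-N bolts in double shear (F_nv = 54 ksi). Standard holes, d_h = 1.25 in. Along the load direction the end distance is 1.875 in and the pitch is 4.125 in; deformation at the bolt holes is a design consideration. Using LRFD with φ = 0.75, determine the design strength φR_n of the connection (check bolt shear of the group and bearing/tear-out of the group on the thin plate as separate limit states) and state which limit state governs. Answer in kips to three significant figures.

102 kips (bearing governs)

Bolt shear: A_b = π·1.125²/4 = 0.994 in²; R_n = 54 × 0.994 × 2 × 2 = 214.7 kips → 0.75 × 214.7 = 161 kips.
Bearing (1.2 l_c t F_u ≤ 2.4 d t F_u): upper limit = 2.4·1.125·0.5·65 = 87.75 kips.
  Edge l_c = 1.875 − 1.25/2 = 1.25 → r_n = 48.75 kips; interior l_c = 4.125 − 1.25 = 2.875 → r_n = 87.75 kips.
  R_n,bearing = 1·48.75 + 1·87.75 = 136.5 kips → 0.75 × 136.5 = 102 kips.
Bearing governs: 102 kips.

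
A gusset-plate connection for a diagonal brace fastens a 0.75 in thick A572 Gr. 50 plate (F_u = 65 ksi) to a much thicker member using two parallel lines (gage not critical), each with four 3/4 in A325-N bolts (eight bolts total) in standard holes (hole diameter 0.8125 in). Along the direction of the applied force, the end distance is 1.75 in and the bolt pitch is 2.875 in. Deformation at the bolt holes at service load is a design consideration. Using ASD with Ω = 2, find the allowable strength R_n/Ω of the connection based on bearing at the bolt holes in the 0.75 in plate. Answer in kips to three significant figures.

Per bolt r_n = 1.2 l_c t F_u ≤ 2.4 d t F_u; upper limit = 2.4 × 0.75 × 0.75 × 65 = 87.75 kips.
Edge bolt: l_c = 1.75 − 0.8125/2 = 1.344 in → 1.2 × 1.344 × 0.75 × 65 = 78.61 → r_n = 78.61 kips.
Interior bolts: l_c = 2.875 − 0.8125 = 2.062 in → 1.2 × 2.062 × 0.75 × 65 = 120.7 → r_n = 87.75 kips.
R_n = 2 × 78.61 + 6 × 87.75 = 683.7 kips.
Allowable strength R_n/Ω = 683.7 / 2 = 342 kips.

342 kips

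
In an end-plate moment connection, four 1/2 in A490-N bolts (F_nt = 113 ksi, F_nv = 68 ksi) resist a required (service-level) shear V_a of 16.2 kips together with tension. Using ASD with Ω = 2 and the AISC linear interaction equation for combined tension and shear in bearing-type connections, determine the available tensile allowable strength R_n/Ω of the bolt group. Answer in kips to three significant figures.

A_b = π·0.5²/4 = 0.1963 in²; f_rv = 16.2 / (4 × 0.1963) = 20.63 ksi.
F'_nt = 1.3 F_nt − (Ω F_nt / F_nv) f_rv = 1.3·113 − (2·113/68)·20.63 = 78.35 ksi, capped at F_nt → F'_nt = 78.35 ksi.
R_n = F'_nt · A_b · n = 78.35 × 0.1963 × 4 = 61.53 kips.
Allowable strength R_n/Ω = 61.53 / 2 = 30.8 kips.

30.8 kips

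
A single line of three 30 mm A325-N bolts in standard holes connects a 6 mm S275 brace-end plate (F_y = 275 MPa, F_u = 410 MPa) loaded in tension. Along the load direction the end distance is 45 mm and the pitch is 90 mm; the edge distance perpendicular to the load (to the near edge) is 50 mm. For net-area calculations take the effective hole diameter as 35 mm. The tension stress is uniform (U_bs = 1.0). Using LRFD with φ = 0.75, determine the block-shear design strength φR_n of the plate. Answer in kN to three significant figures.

Shear plane L_v = 45 + 2·90 = 225 mm; A_gv = 225 × 6 = 1350 mm².
A_nv = (225 − 2.5·35) × 6 = 825 mm².
A_nt = (50 − 0.5·35) × 6 = 195 mm².
0.6 F_u A_nv = 203 kN; 0.6 F_y A_gv = 222.8 kN → shear rupture governs the shear term.
R_n = 203 + 1.0 × 410 × 195 / 1000 = 282.9 kN.
Design strength φR_n = 0.75 × 282.9 = 212 kN.

212 kN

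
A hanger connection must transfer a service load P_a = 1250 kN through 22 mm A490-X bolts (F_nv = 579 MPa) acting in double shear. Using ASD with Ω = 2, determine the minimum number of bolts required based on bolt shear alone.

A_b = π·22²/4 = 380.1 mm².
Per-bolt allowable strength R_n/Ω = 579 × 380.1 × 2 / 1000 / 2 = 220.1 kN.
n ≥ 1250 / 220.1 = 5.679 → use 6 bolts.

6 bolts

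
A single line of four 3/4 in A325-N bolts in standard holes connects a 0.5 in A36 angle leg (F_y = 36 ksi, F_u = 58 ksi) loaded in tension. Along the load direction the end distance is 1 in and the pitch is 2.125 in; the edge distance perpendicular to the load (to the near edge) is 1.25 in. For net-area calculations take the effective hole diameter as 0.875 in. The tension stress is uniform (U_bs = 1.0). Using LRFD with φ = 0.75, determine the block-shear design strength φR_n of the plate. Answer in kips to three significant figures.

Shear plane L_v = 1 + 3·2.125 = 7.375 in; A_gv = 7.375 × 0.5 = 3.688 in².
A_nv = (7.375 − 3.5·0.875) × 0.5 = 2.156 in².
A_nt = (1.25 − 0.5·0.875) × 0.5 = 0.4062 in².
0.6 F_u A_nv = 75.04 kips; 0.6 F_y A_gv = 79.65 kips → shear rupture governs the shear term.
R_n = 75.04 + 1.0 × 58 × 0.4062 = 98.6 kips.
Design strength φR_n = 0.75 × 98.6 = 73.9 kips.

73.9 kips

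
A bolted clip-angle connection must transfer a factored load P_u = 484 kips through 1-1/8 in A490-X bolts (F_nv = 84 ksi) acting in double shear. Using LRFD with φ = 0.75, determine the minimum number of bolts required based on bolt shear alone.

A_b = π·1.125²/4 = 0.994 in².
Per-bolt design strength φR_n = 0.75 × 84 × 0.994 × 2 = 125.2 kips.
n ≥ 484 / 125.2 = 3.864 → use 4 bolts.

4 bolts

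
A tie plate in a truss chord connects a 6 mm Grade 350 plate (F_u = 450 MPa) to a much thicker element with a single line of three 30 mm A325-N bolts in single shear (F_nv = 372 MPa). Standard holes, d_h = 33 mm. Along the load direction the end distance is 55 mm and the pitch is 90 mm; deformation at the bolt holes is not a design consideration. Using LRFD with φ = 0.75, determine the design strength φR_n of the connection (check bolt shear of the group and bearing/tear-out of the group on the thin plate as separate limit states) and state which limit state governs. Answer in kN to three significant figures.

463 kN (bearing governs)

Bolt shear: A_b = π·30²/4 = 706.9 mm²; R_n = 372 × 706.9 × 3 × 1 / 1000 = 788.9 kN → 0.75 × 788.9 = 592 kN.
Bearing (1.5 l_c t F_u ≤ 3.0 d t F_u): upper limit = 3.0·30·6·450 / 1000 = 243 kN.
  Edge l_c = 55 − 33/2 = 38.5 → r_n = 155.9 kN; interior l_c = 90 − 33 = 57 → r_n = 230.8 kN.
  R_n,bearing = 1·155.9 + 2·230.8 = 617.6 kN → 0.75 × 617.6 = 463 kN.
Bearing governs: 463 kN.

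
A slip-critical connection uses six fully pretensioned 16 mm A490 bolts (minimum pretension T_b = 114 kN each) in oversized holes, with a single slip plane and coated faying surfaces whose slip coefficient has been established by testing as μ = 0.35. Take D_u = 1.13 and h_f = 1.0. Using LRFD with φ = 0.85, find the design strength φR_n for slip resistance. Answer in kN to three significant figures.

230 kN

R_n = μ · D_u · h_f · T_b · n_s · n_b = 0.35 × 1.13 × 1.0 × 114 × 1 × 6 = 270.5 kN.
Design strength φR_n = 0.85 × 270.5 = 230 kN.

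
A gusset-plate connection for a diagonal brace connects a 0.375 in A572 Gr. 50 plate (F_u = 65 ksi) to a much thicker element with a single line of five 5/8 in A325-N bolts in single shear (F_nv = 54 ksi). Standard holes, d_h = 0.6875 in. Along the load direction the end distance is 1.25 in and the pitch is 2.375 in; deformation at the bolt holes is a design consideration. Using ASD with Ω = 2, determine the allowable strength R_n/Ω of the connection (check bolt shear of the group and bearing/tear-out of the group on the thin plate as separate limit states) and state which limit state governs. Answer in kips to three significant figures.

Bolt shear: A_b = π·0.625²/4 = 0.3068 in²; R_n = 54 × 0.3068 × 5 × 1 = 82.83 kips → 82.83 / 2 = 41.4 kips.
Bearing (1.2 l_c t F_u ≤ 2.4 d t F_u): upper limit = 2.4·0.625·0.375·65 = 36.56 kips.
  Edge l_c = 1.25 − 0.6875/2 = 0.9062 → r_n = 26.51 kips; interior l_c = 2.375 − 0.6875 = 1.688 → r_n = 36.56 kips.
  R_n,bearing = 1·26.51 + 4·36.56 = 172.8 kips → 172.8 / 2 = 86.4 kips.
Bolt shear governs: 41.4 kips.

41.4 kips (bolt shear governs)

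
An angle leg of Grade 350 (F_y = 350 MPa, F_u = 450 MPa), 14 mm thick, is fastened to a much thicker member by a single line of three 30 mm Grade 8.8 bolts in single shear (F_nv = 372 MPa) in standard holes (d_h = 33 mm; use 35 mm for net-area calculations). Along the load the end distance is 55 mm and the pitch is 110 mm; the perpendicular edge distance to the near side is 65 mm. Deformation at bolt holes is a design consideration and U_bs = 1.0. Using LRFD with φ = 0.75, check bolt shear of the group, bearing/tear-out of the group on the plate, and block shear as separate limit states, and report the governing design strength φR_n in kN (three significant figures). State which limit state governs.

Bolt shear: A_b = π·30²/4 = 706.9 mm²; R_n = 372 × 706.9 × 3 × 1 / 1000 = 788.9 kN → 0.75 × 788.9 = 592 kN.
Bearing: edge l_c = 38.5, r_n = 291.1 kN; interior l_c = 77, r_n = 453.6 kN; R_n = 291.1 + 2·453.6 = 1198 kN → 899 kN.
Block shear: A_gv = 3850, A_nv = 2625, A_nt = 665 mm²; R_n = min(0.6F_uA_nv, 0.6F_yA_gv) + U_bs·F_u·A_nt = 1008 kN → 756 kN.
Bolt shear governs: 592 kN.

592 kN (bolt shear governs)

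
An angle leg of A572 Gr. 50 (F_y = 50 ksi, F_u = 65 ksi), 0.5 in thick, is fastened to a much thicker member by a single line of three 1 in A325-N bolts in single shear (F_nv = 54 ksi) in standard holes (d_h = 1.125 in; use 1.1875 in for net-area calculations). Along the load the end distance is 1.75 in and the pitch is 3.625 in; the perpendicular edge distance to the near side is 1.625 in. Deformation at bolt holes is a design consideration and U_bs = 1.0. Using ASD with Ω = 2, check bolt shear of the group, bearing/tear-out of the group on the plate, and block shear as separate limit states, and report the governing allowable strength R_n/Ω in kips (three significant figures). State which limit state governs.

Bolt shear: A_b = π·1²/4 = 0.7854 in²; R_n = 54 × 0.7854 × 3 × 1 = 127.2 kips → 127.2 / 2 = 63.6 kips.
Bearing: edge l_c = 1.188, r_n = 46.31 kips; interior l_c = 2.5, r_n = 78 kips; R_n = 46.31 + 2·78 = 202.3 kips → 101 kips.
Block shear: A_gv = 4.5, A_nv = 3.016, A_nt = 0.5156 in²; R_n = min(0.6F_uA_nv, 0.6F_yA_gv) + U_bs·F_u·A_nt = 151.1 kips → 75.6 kips.
Bolt shear governs: 63.6 kips.

63.6 kips (bolt shear governs)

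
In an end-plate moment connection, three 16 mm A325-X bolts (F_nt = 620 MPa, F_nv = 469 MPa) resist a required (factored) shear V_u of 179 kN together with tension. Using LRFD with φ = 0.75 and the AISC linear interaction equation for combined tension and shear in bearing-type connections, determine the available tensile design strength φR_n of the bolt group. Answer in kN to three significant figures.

128 kN

A_b = π·16²/4 = 201.1 mm²; f_rv = 179 × 1000 / (3 × 201.1) = 296.8 MPa.
F'_nt = 1.3 F_nt − (F_nt / φF_nv) f_rv = 1.3·620 − (620/(0.75·469))·296.8 = 282.9 MPa, capped at F_nt → F'_nt = 282.9 MPa.
R_n = F'_nt · A_b · n = 282.9 × 201.1 × 3 / 1000 = 170.7 kN.
Design strength φR_n = 0.75 × 170.7 = 128 kN.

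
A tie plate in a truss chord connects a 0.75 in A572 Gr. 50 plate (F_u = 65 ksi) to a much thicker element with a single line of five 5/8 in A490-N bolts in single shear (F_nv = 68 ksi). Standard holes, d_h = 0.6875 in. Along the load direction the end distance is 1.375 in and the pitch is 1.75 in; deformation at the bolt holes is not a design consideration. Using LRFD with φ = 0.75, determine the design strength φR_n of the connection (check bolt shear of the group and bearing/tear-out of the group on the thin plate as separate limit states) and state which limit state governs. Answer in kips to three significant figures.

78.2 kips (bolt shear governs)

Bolt shear: A_b = π·0.625²/4 = 0.3068 in²; R_n = 68 × 0.3068 × 5 × 1 = 104.3 kips → 0.75 × 104.3 = 78.2 kips.
Bearing (1.5 l_c t F_u ≤ 3.0 d t F_u): upper limit = 3.0·0.625·0.75·65 = 91.41 kips.
  Edge l_c = 1.375 − 0.6875/2 = 1.031 → r_n = 75.41 kips; interior l_c = 1.75 − 0.6875 = 1.062 → r_n = 77.7 kips.
  R_n,bearing = 1·75.41 + 4·77.7 = 386.2 kips → 0.75 × 386.2 = 290 kips.
Bolt shear governs: 78.2 kips.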